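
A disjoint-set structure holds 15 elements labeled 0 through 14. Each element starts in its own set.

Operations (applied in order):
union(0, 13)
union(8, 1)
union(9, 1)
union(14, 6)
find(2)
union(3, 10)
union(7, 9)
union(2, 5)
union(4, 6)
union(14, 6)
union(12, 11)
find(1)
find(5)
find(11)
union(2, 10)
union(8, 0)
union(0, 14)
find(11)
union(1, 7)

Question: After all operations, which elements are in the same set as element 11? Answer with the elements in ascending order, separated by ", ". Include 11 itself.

Answer: 11, 12

Derivation:
Step 1: union(0, 13) -> merged; set of 0 now {0, 13}
Step 2: union(8, 1) -> merged; set of 8 now {1, 8}
Step 3: union(9, 1) -> merged; set of 9 now {1, 8, 9}
Step 4: union(14, 6) -> merged; set of 14 now {6, 14}
Step 5: find(2) -> no change; set of 2 is {2}
Step 6: union(3, 10) -> merged; set of 3 now {3, 10}
Step 7: union(7, 9) -> merged; set of 7 now {1, 7, 8, 9}
Step 8: union(2, 5) -> merged; set of 2 now {2, 5}
Step 9: union(4, 6) -> merged; set of 4 now {4, 6, 14}
Step 10: union(14, 6) -> already same set; set of 14 now {4, 6, 14}
Step 11: union(12, 11) -> merged; set of 12 now {11, 12}
Step 12: find(1) -> no change; set of 1 is {1, 7, 8, 9}
Step 13: find(5) -> no change; set of 5 is {2, 5}
Step 14: find(11) -> no change; set of 11 is {11, 12}
Step 15: union(2, 10) -> merged; set of 2 now {2, 3, 5, 10}
Step 16: union(8, 0) -> merged; set of 8 now {0, 1, 7, 8, 9, 13}
Step 17: union(0, 14) -> merged; set of 0 now {0, 1, 4, 6, 7, 8, 9, 13, 14}
Step 18: find(11) -> no change; set of 11 is {11, 12}
Step 19: union(1, 7) -> already same set; set of 1 now {0, 1, 4, 6, 7, 8, 9, 13, 14}
Component of 11: {11, 12}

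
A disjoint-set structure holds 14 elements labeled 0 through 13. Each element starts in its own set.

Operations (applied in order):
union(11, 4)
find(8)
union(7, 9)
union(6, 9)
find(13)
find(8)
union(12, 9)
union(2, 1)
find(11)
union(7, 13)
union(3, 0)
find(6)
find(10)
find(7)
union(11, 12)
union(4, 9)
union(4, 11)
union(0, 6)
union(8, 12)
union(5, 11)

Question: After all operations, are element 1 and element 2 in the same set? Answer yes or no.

Answer: yes

Derivation:
Step 1: union(11, 4) -> merged; set of 11 now {4, 11}
Step 2: find(8) -> no change; set of 8 is {8}
Step 3: union(7, 9) -> merged; set of 7 now {7, 9}
Step 4: union(6, 9) -> merged; set of 6 now {6, 7, 9}
Step 5: find(13) -> no change; set of 13 is {13}
Step 6: find(8) -> no change; set of 8 is {8}
Step 7: union(12, 9) -> merged; set of 12 now {6, 7, 9, 12}
Step 8: union(2, 1) -> merged; set of 2 now {1, 2}
Step 9: find(11) -> no change; set of 11 is {4, 11}
Step 10: union(7, 13) -> merged; set of 7 now {6, 7, 9, 12, 13}
Step 11: union(3, 0) -> merged; set of 3 now {0, 3}
Step 12: find(6) -> no change; set of 6 is {6, 7, 9, 12, 13}
Step 13: find(10) -> no change; set of 10 is {10}
Step 14: find(7) -> no change; set of 7 is {6, 7, 9, 12, 13}
Step 15: union(11, 12) -> merged; set of 11 now {4, 6, 7, 9, 11, 12, 13}
Step 16: union(4, 9) -> already same set; set of 4 now {4, 6, 7, 9, 11, 12, 13}
Step 17: union(4, 11) -> already same set; set of 4 now {4, 6, 7, 9, 11, 12, 13}
Step 18: union(0, 6) -> merged; set of 0 now {0, 3, 4, 6, 7, 9, 11, 12, 13}
Step 19: union(8, 12) -> merged; set of 8 now {0, 3, 4, 6, 7, 8, 9, 11, 12, 13}
Step 20: union(5, 11) -> merged; set of 5 now {0, 3, 4, 5, 6, 7, 8, 9, 11, 12, 13}
Set of 1: {1, 2}; 2 is a member.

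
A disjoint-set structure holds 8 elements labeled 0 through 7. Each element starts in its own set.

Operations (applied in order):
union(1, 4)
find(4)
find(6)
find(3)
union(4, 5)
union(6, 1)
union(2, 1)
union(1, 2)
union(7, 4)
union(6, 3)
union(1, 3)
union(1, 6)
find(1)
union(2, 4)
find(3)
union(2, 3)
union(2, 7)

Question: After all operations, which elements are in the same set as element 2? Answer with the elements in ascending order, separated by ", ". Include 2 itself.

Step 1: union(1, 4) -> merged; set of 1 now {1, 4}
Step 2: find(4) -> no change; set of 4 is {1, 4}
Step 3: find(6) -> no change; set of 6 is {6}
Step 4: find(3) -> no change; set of 3 is {3}
Step 5: union(4, 5) -> merged; set of 4 now {1, 4, 5}
Step 6: union(6, 1) -> merged; set of 6 now {1, 4, 5, 6}
Step 7: union(2, 1) -> merged; set of 2 now {1, 2, 4, 5, 6}
Step 8: union(1, 2) -> already same set; set of 1 now {1, 2, 4, 5, 6}
Step 9: union(7, 4) -> merged; set of 7 now {1, 2, 4, 5, 6, 7}
Step 10: union(6, 3) -> merged; set of 6 now {1, 2, 3, 4, 5, 6, 7}
Step 11: union(1, 3) -> already same set; set of 1 now {1, 2, 3, 4, 5, 6, 7}
Step 12: union(1, 6) -> already same set; set of 1 now {1, 2, 3, 4, 5, 6, 7}
Step 13: find(1) -> no change; set of 1 is {1, 2, 3, 4, 5, 6, 7}
Step 14: union(2, 4) -> already same set; set of 2 now {1, 2, 3, 4, 5, 6, 7}
Step 15: find(3) -> no change; set of 3 is {1, 2, 3, 4, 5, 6, 7}
Step 16: union(2, 3) -> already same set; set of 2 now {1, 2, 3, 4, 5, 6, 7}
Step 17: union(2, 7) -> already same set; set of 2 now {1, 2, 3, 4, 5, 6, 7}
Component of 2: {1, 2, 3, 4, 5, 6, 7}

Answer: 1, 2, 3, 4, 5, 6, 7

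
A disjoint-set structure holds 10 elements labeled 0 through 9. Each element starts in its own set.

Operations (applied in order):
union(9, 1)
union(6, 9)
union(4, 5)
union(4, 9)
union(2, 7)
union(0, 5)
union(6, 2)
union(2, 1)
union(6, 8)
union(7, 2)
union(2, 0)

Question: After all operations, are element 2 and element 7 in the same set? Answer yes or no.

Step 1: union(9, 1) -> merged; set of 9 now {1, 9}
Step 2: union(6, 9) -> merged; set of 6 now {1, 6, 9}
Step 3: union(4, 5) -> merged; set of 4 now {4, 5}
Step 4: union(4, 9) -> merged; set of 4 now {1, 4, 5, 6, 9}
Step 5: union(2, 7) -> merged; set of 2 now {2, 7}
Step 6: union(0, 5) -> merged; set of 0 now {0, 1, 4, 5, 6, 9}
Step 7: union(6, 2) -> merged; set of 6 now {0, 1, 2, 4, 5, 6, 7, 9}
Step 8: union(2, 1) -> already same set; set of 2 now {0, 1, 2, 4, 5, 6, 7, 9}
Step 9: union(6, 8) -> merged; set of 6 now {0, 1, 2, 4, 5, 6, 7, 8, 9}
Step 10: union(7, 2) -> already same set; set of 7 now {0, 1, 2, 4, 5, 6, 7, 8, 9}
Step 11: union(2, 0) -> already same set; set of 2 now {0, 1, 2, 4, 5, 6, 7, 8, 9}
Set of 2: {0, 1, 2, 4, 5, 6, 7, 8, 9}; 7 is a member.

Answer: yes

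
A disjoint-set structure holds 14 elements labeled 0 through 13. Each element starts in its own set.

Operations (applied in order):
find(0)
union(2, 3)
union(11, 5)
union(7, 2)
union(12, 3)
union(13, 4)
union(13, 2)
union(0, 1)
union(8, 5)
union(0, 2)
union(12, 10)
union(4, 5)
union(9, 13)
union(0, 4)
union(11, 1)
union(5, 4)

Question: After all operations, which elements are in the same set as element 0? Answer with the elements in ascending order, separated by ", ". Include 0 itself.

Step 1: find(0) -> no change; set of 0 is {0}
Step 2: union(2, 3) -> merged; set of 2 now {2, 3}
Step 3: union(11, 5) -> merged; set of 11 now {5, 11}
Step 4: union(7, 2) -> merged; set of 7 now {2, 3, 7}
Step 5: union(12, 3) -> merged; set of 12 now {2, 3, 7, 12}
Step 6: union(13, 4) -> merged; set of 13 now {4, 13}
Step 7: union(13, 2) -> merged; set of 13 now {2, 3, 4, 7, 12, 13}
Step 8: union(0, 1) -> merged; set of 0 now {0, 1}
Step 9: union(8, 5) -> merged; set of 8 now {5, 8, 11}
Step 10: union(0, 2) -> merged; set of 0 now {0, 1, 2, 3, 4, 7, 12, 13}
Step 11: union(12, 10) -> merged; set of 12 now {0, 1, 2, 3, 4, 7, 10, 12, 13}
Step 12: union(4, 5) -> merged; set of 4 now {0, 1, 2, 3, 4, 5, 7, 8, 10, 11, 12, 13}
Step 13: union(9, 13) -> merged; set of 9 now {0, 1, 2, 3, 4, 5, 7, 8, 9, 10, 11, 12, 13}
Step 14: union(0, 4) -> already same set; set of 0 now {0, 1, 2, 3, 4, 5, 7, 8, 9, 10, 11, 12, 13}
Step 15: union(11, 1) -> already same set; set of 11 now {0, 1, 2, 3, 4, 5, 7, 8, 9, 10, 11, 12, 13}
Step 16: union(5, 4) -> already same set; set of 5 now {0, 1, 2, 3, 4, 5, 7, 8, 9, 10, 11, 12, 13}
Component of 0: {0, 1, 2, 3, 4, 5, 7, 8, 9, 10, 11, 12, 13}

Answer: 0, 1, 2, 3, 4, 5, 7, 8, 9, 10, 11, 12, 13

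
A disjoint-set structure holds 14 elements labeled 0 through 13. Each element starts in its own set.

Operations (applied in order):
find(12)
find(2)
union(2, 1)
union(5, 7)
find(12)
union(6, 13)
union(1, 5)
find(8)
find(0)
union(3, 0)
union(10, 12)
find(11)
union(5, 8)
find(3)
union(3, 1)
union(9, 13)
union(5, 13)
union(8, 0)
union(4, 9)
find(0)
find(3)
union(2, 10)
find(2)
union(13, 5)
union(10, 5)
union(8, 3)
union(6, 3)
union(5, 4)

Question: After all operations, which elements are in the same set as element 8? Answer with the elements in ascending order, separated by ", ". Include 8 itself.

Step 1: find(12) -> no change; set of 12 is {12}
Step 2: find(2) -> no change; set of 2 is {2}
Step 3: union(2, 1) -> merged; set of 2 now {1, 2}
Step 4: union(5, 7) -> merged; set of 5 now {5, 7}
Step 5: find(12) -> no change; set of 12 is {12}
Step 6: union(6, 13) -> merged; set of 6 now {6, 13}
Step 7: union(1, 5) -> merged; set of 1 now {1, 2, 5, 7}
Step 8: find(8) -> no change; set of 8 is {8}
Step 9: find(0) -> no change; set of 0 is {0}
Step 10: union(3, 0) -> merged; set of 3 now {0, 3}
Step 11: union(10, 12) -> merged; set of 10 now {10, 12}
Step 12: find(11) -> no change; set of 11 is {11}
Step 13: union(5, 8) -> merged; set of 5 now {1, 2, 5, 7, 8}
Step 14: find(3) -> no change; set of 3 is {0, 3}
Step 15: union(3, 1) -> merged; set of 3 now {0, 1, 2, 3, 5, 7, 8}
Step 16: union(9, 13) -> merged; set of 9 now {6, 9, 13}
Step 17: union(5, 13) -> merged; set of 5 now {0, 1, 2, 3, 5, 6, 7, 8, 9, 13}
Step 18: union(8, 0) -> already same set; set of 8 now {0, 1, 2, 3, 5, 6, 7, 8, 9, 13}
Step 19: union(4, 9) -> merged; set of 4 now {0, 1, 2, 3, 4, 5, 6, 7, 8, 9, 13}
Step 20: find(0) -> no change; set of 0 is {0, 1, 2, 3, 4, 5, 6, 7, 8, 9, 13}
Step 21: find(3) -> no change; set of 3 is {0, 1, 2, 3, 4, 5, 6, 7, 8, 9, 13}
Step 22: union(2, 10) -> merged; set of 2 now {0, 1, 2, 3, 4, 5, 6, 7, 8, 9, 10, 12, 13}
Step 23: find(2) -> no change; set of 2 is {0, 1, 2, 3, 4, 5, 6, 7, 8, 9, 10, 12, 13}
Step 24: union(13, 5) -> already same set; set of 13 now {0, 1, 2, 3, 4, 5, 6, 7, 8, 9, 10, 12, 13}
Step 25: union(10, 5) -> already same set; set of 10 now {0, 1, 2, 3, 4, 5, 6, 7, 8, 9, 10, 12, 13}
Step 26: union(8, 3) -> already same set; set of 8 now {0, 1, 2, 3, 4, 5, 6, 7, 8, 9, 10, 12, 13}
Step 27: union(6, 3) -> already same set; set of 6 now {0, 1, 2, 3, 4, 5, 6, 7, 8, 9, 10, 12, 13}
Step 28: union(5, 4) -> already same set; set of 5 now {0, 1, 2, 3, 4, 5, 6, 7, 8, 9, 10, 12, 13}
Component of 8: {0, 1, 2, 3, 4, 5, 6, 7, 8, 9, 10, 12, 13}

Answer: 0, 1, 2, 3, 4, 5, 6, 7, 8, 9, 10, 12, 13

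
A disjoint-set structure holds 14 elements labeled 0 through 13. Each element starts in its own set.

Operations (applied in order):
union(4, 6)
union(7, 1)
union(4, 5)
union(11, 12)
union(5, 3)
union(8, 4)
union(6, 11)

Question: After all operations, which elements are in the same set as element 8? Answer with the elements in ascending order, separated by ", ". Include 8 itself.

Answer: 3, 4, 5, 6, 8, 11, 12

Derivation:
Step 1: union(4, 6) -> merged; set of 4 now {4, 6}
Step 2: union(7, 1) -> merged; set of 7 now {1, 7}
Step 3: union(4, 5) -> merged; set of 4 now {4, 5, 6}
Step 4: union(11, 12) -> merged; set of 11 now {11, 12}
Step 5: union(5, 3) -> merged; set of 5 now {3, 4, 5, 6}
Step 6: union(8, 4) -> merged; set of 8 now {3, 4, 5, 6, 8}
Step 7: union(6, 11) -> merged; set of 6 now {3, 4, 5, 6, 8, 11, 12}
Component of 8: {3, 4, 5, 6, 8, 11, 12}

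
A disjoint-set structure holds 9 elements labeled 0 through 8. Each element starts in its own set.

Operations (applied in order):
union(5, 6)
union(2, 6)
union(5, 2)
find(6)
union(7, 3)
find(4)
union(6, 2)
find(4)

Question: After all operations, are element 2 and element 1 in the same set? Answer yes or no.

Step 1: union(5, 6) -> merged; set of 5 now {5, 6}
Step 2: union(2, 6) -> merged; set of 2 now {2, 5, 6}
Step 3: union(5, 2) -> already same set; set of 5 now {2, 5, 6}
Step 4: find(6) -> no change; set of 6 is {2, 5, 6}
Step 5: union(7, 3) -> merged; set of 7 now {3, 7}
Step 6: find(4) -> no change; set of 4 is {4}
Step 7: union(6, 2) -> already same set; set of 6 now {2, 5, 6}
Step 8: find(4) -> no change; set of 4 is {4}
Set of 2: {2, 5, 6}; 1 is not a member.

Answer: no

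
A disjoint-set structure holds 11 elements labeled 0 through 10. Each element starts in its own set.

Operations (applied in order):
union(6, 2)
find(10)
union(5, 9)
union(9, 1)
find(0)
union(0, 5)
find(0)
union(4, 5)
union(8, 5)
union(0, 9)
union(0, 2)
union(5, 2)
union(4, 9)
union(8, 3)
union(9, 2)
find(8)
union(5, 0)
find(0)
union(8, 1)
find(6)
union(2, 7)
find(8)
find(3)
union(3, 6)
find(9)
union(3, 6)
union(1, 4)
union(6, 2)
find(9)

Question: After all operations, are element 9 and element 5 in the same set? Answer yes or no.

Answer: yes

Derivation:
Step 1: union(6, 2) -> merged; set of 6 now {2, 6}
Step 2: find(10) -> no change; set of 10 is {10}
Step 3: union(5, 9) -> merged; set of 5 now {5, 9}
Step 4: union(9, 1) -> merged; set of 9 now {1, 5, 9}
Step 5: find(0) -> no change; set of 0 is {0}
Step 6: union(0, 5) -> merged; set of 0 now {0, 1, 5, 9}
Step 7: find(0) -> no change; set of 0 is {0, 1, 5, 9}
Step 8: union(4, 5) -> merged; set of 4 now {0, 1, 4, 5, 9}
Step 9: union(8, 5) -> merged; set of 8 now {0, 1, 4, 5, 8, 9}
Step 10: union(0, 9) -> already same set; set of 0 now {0, 1, 4, 5, 8, 9}
Step 11: union(0, 2) -> merged; set of 0 now {0, 1, 2, 4, 5, 6, 8, 9}
Step 12: union(5, 2) -> already same set; set of 5 now {0, 1, 2, 4, 5, 6, 8, 9}
Step 13: union(4, 9) -> already same set; set of 4 now {0, 1, 2, 4, 5, 6, 8, 9}
Step 14: union(8, 3) -> merged; set of 8 now {0, 1, 2, 3, 4, 5, 6, 8, 9}
Step 15: union(9, 2) -> already same set; set of 9 now {0, 1, 2, 3, 4, 5, 6, 8, 9}
Step 16: find(8) -> no change; set of 8 is {0, 1, 2, 3, 4, 5, 6, 8, 9}
Step 17: union(5, 0) -> already same set; set of 5 now {0, 1, 2, 3, 4, 5, 6, 8, 9}
Step 18: find(0) -> no change; set of 0 is {0, 1, 2, 3, 4, 5, 6, 8, 9}
Step 19: union(8, 1) -> already same set; set of 8 now {0, 1, 2, 3, 4, 5, 6, 8, 9}
Step 20: find(6) -> no change; set of 6 is {0, 1, 2, 3, 4, 5, 6, 8, 9}
Step 21: union(2, 7) -> merged; set of 2 now {0, 1, 2, 3, 4, 5, 6, 7, 8, 9}
Step 22: find(8) -> no change; set of 8 is {0, 1, 2, 3, 4, 5, 6, 7, 8, 9}
Step 23: find(3) -> no change; set of 3 is {0, 1, 2, 3, 4, 5, 6, 7, 8, 9}
Step 24: union(3, 6) -> already same set; set of 3 now {0, 1, 2, 3, 4, 5, 6, 7, 8, 9}
Step 25: find(9) -> no change; set of 9 is {0, 1, 2, 3, 4, 5, 6, 7, 8, 9}
Step 26: union(3, 6) -> already same set; set of 3 now {0, 1, 2, 3, 4, 5, 6, 7, 8, 9}
Step 27: union(1, 4) -> already same set; set of 1 now {0, 1, 2, 3, 4, 5, 6, 7, 8, 9}
Step 28: union(6, 2) -> already same set; set of 6 now {0, 1, 2, 3, 4, 5, 6, 7, 8, 9}
Step 29: find(9) -> no change; set of 9 is {0, 1, 2, 3, 4, 5, 6, 7, 8, 9}
Set of 9: {0, 1, 2, 3, 4, 5, 6, 7, 8, 9}; 5 is a member.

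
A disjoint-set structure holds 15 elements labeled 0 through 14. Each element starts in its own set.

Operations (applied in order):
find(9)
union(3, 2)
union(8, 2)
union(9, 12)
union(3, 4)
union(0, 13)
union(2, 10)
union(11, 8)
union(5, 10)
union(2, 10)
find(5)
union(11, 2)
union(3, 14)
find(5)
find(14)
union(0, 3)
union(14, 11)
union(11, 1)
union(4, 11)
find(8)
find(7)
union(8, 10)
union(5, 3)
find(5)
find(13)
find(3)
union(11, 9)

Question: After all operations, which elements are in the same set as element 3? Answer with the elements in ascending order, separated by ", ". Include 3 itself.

Answer: 0, 1, 2, 3, 4, 5, 8, 9, 10, 11, 12, 13, 14

Derivation:
Step 1: find(9) -> no change; set of 9 is {9}
Step 2: union(3, 2) -> merged; set of 3 now {2, 3}
Step 3: union(8, 2) -> merged; set of 8 now {2, 3, 8}
Step 4: union(9, 12) -> merged; set of 9 now {9, 12}
Step 5: union(3, 4) -> merged; set of 3 now {2, 3, 4, 8}
Step 6: union(0, 13) -> merged; set of 0 now {0, 13}
Step 7: union(2, 10) -> merged; set of 2 now {2, 3, 4, 8, 10}
Step 8: union(11, 8) -> merged; set of 11 now {2, 3, 4, 8, 10, 11}
Step 9: union(5, 10) -> merged; set of 5 now {2, 3, 4, 5, 8, 10, 11}
Step 10: union(2, 10) -> already same set; set of 2 now {2, 3, 4, 5, 8, 10, 11}
Step 11: find(5) -> no change; set of 5 is {2, 3, 4, 5, 8, 10, 11}
Step 12: union(11, 2) -> already same set; set of 11 now {2, 3, 4, 5, 8, 10, 11}
Step 13: union(3, 14) -> merged; set of 3 now {2, 3, 4, 5, 8, 10, 11, 14}
Step 14: find(5) -> no change; set of 5 is {2, 3, 4, 5, 8, 10, 11, 14}
Step 15: find(14) -> no change; set of 14 is {2, 3, 4, 5, 8, 10, 11, 14}
Step 16: union(0, 3) -> merged; set of 0 now {0, 2, 3, 4, 5, 8, 10, 11, 13, 14}
Step 17: union(14, 11) -> already same set; set of 14 now {0, 2, 3, 4, 5, 8, 10, 11, 13, 14}
Step 18: union(11, 1) -> merged; set of 11 now {0, 1, 2, 3, 4, 5, 8, 10, 11, 13, 14}
Step 19: union(4, 11) -> already same set; set of 4 now {0, 1, 2, 3, 4, 5, 8, 10, 11, 13, 14}
Step 20: find(8) -> no change; set of 8 is {0, 1, 2, 3, 4, 5, 8, 10, 11, 13, 14}
Step 21: find(7) -> no change; set of 7 is {7}
Step 22: union(8, 10) -> already same set; set of 8 now {0, 1, 2, 3, 4, 5, 8, 10, 11, 13, 14}
Step 23: union(5, 3) -> already same set; set of 5 now {0, 1, 2, 3, 4, 5, 8, 10, 11, 13, 14}
Step 24: find(5) -> no change; set of 5 is {0, 1, 2, 3, 4, 5, 8, 10, 11, 13, 14}
Step 25: find(13) -> no change; set of 13 is {0, 1, 2, 3, 4, 5, 8, 10, 11, 13, 14}
Step 26: find(3) -> no change; set of 3 is {0, 1, 2, 3, 4, 5, 8, 10, 11, 13, 14}
Step 27: union(11, 9) -> merged; set of 11 now {0, 1, 2, 3, 4, 5, 8, 9, 10, 11, 12, 13, 14}
Component of 3: {0, 1, 2, 3, 4, 5, 8, 9, 10, 11, 12, 13, 14}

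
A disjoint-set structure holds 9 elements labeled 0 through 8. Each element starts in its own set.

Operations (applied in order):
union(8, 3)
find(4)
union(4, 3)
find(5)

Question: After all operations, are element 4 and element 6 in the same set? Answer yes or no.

Answer: no

Derivation:
Step 1: union(8, 3) -> merged; set of 8 now {3, 8}
Step 2: find(4) -> no change; set of 4 is {4}
Step 3: union(4, 3) -> merged; set of 4 now {3, 4, 8}
Step 4: find(5) -> no change; set of 5 is {5}
Set of 4: {3, 4, 8}; 6 is not a member.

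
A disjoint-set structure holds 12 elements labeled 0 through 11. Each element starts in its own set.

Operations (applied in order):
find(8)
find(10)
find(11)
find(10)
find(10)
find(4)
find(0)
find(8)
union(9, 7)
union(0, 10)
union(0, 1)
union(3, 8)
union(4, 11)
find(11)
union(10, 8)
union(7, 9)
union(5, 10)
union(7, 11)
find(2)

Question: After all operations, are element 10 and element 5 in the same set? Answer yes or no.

Answer: yes

Derivation:
Step 1: find(8) -> no change; set of 8 is {8}
Step 2: find(10) -> no change; set of 10 is {10}
Step 3: find(11) -> no change; set of 11 is {11}
Step 4: find(10) -> no change; set of 10 is {10}
Step 5: find(10) -> no change; set of 10 is {10}
Step 6: find(4) -> no change; set of 4 is {4}
Step 7: find(0) -> no change; set of 0 is {0}
Step 8: find(8) -> no change; set of 8 is {8}
Step 9: union(9, 7) -> merged; set of 9 now {7, 9}
Step 10: union(0, 10) -> merged; set of 0 now {0, 10}
Step 11: union(0, 1) -> merged; set of 0 now {0, 1, 10}
Step 12: union(3, 8) -> merged; set of 3 now {3, 8}
Step 13: union(4, 11) -> merged; set of 4 now {4, 11}
Step 14: find(11) -> no change; set of 11 is {4, 11}
Step 15: union(10, 8) -> merged; set of 10 now {0, 1, 3, 8, 10}
Step 16: union(7, 9) -> already same set; set of 7 now {7, 9}
Step 17: union(5, 10) -> merged; set of 5 now {0, 1, 3, 5, 8, 10}
Step 18: union(7, 11) -> merged; set of 7 now {4, 7, 9, 11}
Step 19: find(2) -> no change; set of 2 is {2}
Set of 10: {0, 1, 3, 5, 8, 10}; 5 is a member.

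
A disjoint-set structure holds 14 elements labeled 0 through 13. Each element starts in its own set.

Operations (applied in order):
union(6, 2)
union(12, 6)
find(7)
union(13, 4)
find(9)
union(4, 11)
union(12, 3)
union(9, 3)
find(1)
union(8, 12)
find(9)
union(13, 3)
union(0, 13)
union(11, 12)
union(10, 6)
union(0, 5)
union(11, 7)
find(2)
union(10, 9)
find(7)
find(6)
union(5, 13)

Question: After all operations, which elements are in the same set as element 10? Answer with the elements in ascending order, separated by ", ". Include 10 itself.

Answer: 0, 2, 3, 4, 5, 6, 7, 8, 9, 10, 11, 12, 13

Derivation:
Step 1: union(6, 2) -> merged; set of 6 now {2, 6}
Step 2: union(12, 6) -> merged; set of 12 now {2, 6, 12}
Step 3: find(7) -> no change; set of 7 is {7}
Step 4: union(13, 4) -> merged; set of 13 now {4, 13}
Step 5: find(9) -> no change; set of 9 is {9}
Step 6: union(4, 11) -> merged; set of 4 now {4, 11, 13}
Step 7: union(12, 3) -> merged; set of 12 now {2, 3, 6, 12}
Step 8: union(9, 3) -> merged; set of 9 now {2, 3, 6, 9, 12}
Step 9: find(1) -> no change; set of 1 is {1}
Step 10: union(8, 12) -> merged; set of 8 now {2, 3, 6, 8, 9, 12}
Step 11: find(9) -> no change; set of 9 is {2, 3, 6, 8, 9, 12}
Step 12: union(13, 3) -> merged; set of 13 now {2, 3, 4, 6, 8, 9, 11, 12, 13}
Step 13: union(0, 13) -> merged; set of 0 now {0, 2, 3, 4, 6, 8, 9, 11, 12, 13}
Step 14: union(11, 12) -> already same set; set of 11 now {0, 2, 3, 4, 6, 8, 9, 11, 12, 13}
Step 15: union(10, 6) -> merged; set of 10 now {0, 2, 3, 4, 6, 8, 9, 10, 11, 12, 13}
Step 16: union(0, 5) -> merged; set of 0 now {0, 2, 3, 4, 5, 6, 8, 9, 10, 11, 12, 13}
Step 17: union(11, 7) -> merged; set of 11 now {0, 2, 3, 4, 5, 6, 7, 8, 9, 10, 11, 12, 13}
Step 18: find(2) -> no change; set of 2 is {0, 2, 3, 4, 5, 6, 7, 8, 9, 10, 11, 12, 13}
Step 19: union(10, 9) -> already same set; set of 10 now {0, 2, 3, 4, 5, 6, 7, 8, 9, 10, 11, 12, 13}
Step 20: find(7) -> no change; set of 7 is {0, 2, 3, 4, 5, 6, 7, 8, 9, 10, 11, 12, 13}
Step 21: find(6) -> no change; set of 6 is {0, 2, 3, 4, 5, 6, 7, 8, 9, 10, 11, 12, 13}
Step 22: union(5, 13) -> already same set; set of 5 now {0, 2, 3, 4, 5, 6, 7, 8, 9, 10, 11, 12, 13}
Component of 10: {0, 2, 3, 4, 5, 6, 7, 8, 9, 10, 11, 12, 13}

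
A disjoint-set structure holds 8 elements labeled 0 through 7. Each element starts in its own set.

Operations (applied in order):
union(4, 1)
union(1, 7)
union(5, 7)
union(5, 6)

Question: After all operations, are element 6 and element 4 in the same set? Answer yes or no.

Step 1: union(4, 1) -> merged; set of 4 now {1, 4}
Step 2: union(1, 7) -> merged; set of 1 now {1, 4, 7}
Step 3: union(5, 7) -> merged; set of 5 now {1, 4, 5, 7}
Step 4: union(5, 6) -> merged; set of 5 now {1, 4, 5, 6, 7}
Set of 6: {1, 4, 5, 6, 7}; 4 is a member.

Answer: yes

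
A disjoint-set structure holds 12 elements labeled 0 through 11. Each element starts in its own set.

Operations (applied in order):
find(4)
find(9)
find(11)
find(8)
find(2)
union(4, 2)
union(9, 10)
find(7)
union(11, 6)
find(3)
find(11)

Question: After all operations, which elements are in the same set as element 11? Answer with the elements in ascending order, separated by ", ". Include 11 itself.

Step 1: find(4) -> no change; set of 4 is {4}
Step 2: find(9) -> no change; set of 9 is {9}
Step 3: find(11) -> no change; set of 11 is {11}
Step 4: find(8) -> no change; set of 8 is {8}
Step 5: find(2) -> no change; set of 2 is {2}
Step 6: union(4, 2) -> merged; set of 4 now {2, 4}
Step 7: union(9, 10) -> merged; set of 9 now {9, 10}
Step 8: find(7) -> no change; set of 7 is {7}
Step 9: union(11, 6) -> merged; set of 11 now {6, 11}
Step 10: find(3) -> no change; set of 3 is {3}
Step 11: find(11) -> no change; set of 11 is {6, 11}
Component of 11: {6, 11}

Answer: 6, 11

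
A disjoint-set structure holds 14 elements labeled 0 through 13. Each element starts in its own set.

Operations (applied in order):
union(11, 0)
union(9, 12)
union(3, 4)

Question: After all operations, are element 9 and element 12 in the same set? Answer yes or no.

Answer: yes

Derivation:
Step 1: union(11, 0) -> merged; set of 11 now {0, 11}
Step 2: union(9, 12) -> merged; set of 9 now {9, 12}
Step 3: union(3, 4) -> merged; set of 3 now {3, 4}
Set of 9: {9, 12}; 12 is a member.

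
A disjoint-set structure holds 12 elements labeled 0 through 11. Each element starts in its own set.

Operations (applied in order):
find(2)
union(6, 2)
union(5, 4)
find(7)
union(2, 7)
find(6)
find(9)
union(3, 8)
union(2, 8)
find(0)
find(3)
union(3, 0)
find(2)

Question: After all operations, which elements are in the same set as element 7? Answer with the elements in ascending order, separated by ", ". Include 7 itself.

Step 1: find(2) -> no change; set of 2 is {2}
Step 2: union(6, 2) -> merged; set of 6 now {2, 6}
Step 3: union(5, 4) -> merged; set of 5 now {4, 5}
Step 4: find(7) -> no change; set of 7 is {7}
Step 5: union(2, 7) -> merged; set of 2 now {2, 6, 7}
Step 6: find(6) -> no change; set of 6 is {2, 6, 7}
Step 7: find(9) -> no change; set of 9 is {9}
Step 8: union(3, 8) -> merged; set of 3 now {3, 8}
Step 9: union(2, 8) -> merged; set of 2 now {2, 3, 6, 7, 8}
Step 10: find(0) -> no change; set of 0 is {0}
Step 11: find(3) -> no change; set of 3 is {2, 3, 6, 7, 8}
Step 12: union(3, 0) -> merged; set of 3 now {0, 2, 3, 6, 7, 8}
Step 13: find(2) -> no change; set of 2 is {0, 2, 3, 6, 7, 8}
Component of 7: {0, 2, 3, 6, 7, 8}

Answer: 0, 2, 3, 6, 7, 8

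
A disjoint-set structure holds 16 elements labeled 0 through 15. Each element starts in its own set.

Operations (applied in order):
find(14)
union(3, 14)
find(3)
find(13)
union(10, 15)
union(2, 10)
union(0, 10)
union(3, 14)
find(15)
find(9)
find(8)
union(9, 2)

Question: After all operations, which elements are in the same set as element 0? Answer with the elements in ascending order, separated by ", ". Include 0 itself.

Answer: 0, 2, 9, 10, 15

Derivation:
Step 1: find(14) -> no change; set of 14 is {14}
Step 2: union(3, 14) -> merged; set of 3 now {3, 14}
Step 3: find(3) -> no change; set of 3 is {3, 14}
Step 4: find(13) -> no change; set of 13 is {13}
Step 5: union(10, 15) -> merged; set of 10 now {10, 15}
Step 6: union(2, 10) -> merged; set of 2 now {2, 10, 15}
Step 7: union(0, 10) -> merged; set of 0 now {0, 2, 10, 15}
Step 8: union(3, 14) -> already same set; set of 3 now {3, 14}
Step 9: find(15) -> no change; set of 15 is {0, 2, 10, 15}
Step 10: find(9) -> no change; set of 9 is {9}
Step 11: find(8) -> no change; set of 8 is {8}
Step 12: union(9, 2) -> merged; set of 9 now {0, 2, 9, 10, 15}
Component of 0: {0, 2, 9, 10, 15}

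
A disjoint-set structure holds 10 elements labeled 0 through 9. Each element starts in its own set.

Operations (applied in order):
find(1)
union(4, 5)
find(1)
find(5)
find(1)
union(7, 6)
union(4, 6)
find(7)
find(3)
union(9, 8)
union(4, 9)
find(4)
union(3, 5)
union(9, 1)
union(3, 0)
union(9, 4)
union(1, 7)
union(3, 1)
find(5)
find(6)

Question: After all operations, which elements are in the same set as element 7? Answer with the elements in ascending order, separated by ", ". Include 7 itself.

Step 1: find(1) -> no change; set of 1 is {1}
Step 2: union(4, 5) -> merged; set of 4 now {4, 5}
Step 3: find(1) -> no change; set of 1 is {1}
Step 4: find(5) -> no change; set of 5 is {4, 5}
Step 5: find(1) -> no change; set of 1 is {1}
Step 6: union(7, 6) -> merged; set of 7 now {6, 7}
Step 7: union(4, 6) -> merged; set of 4 now {4, 5, 6, 7}
Step 8: find(7) -> no change; set of 7 is {4, 5, 6, 7}
Step 9: find(3) -> no change; set of 3 is {3}
Step 10: union(9, 8) -> merged; set of 9 now {8, 9}
Step 11: union(4, 9) -> merged; set of 4 now {4, 5, 6, 7, 8, 9}
Step 12: find(4) -> no change; set of 4 is {4, 5, 6, 7, 8, 9}
Step 13: union(3, 5) -> merged; set of 3 now {3, 4, 5, 6, 7, 8, 9}
Step 14: union(9, 1) -> merged; set of 9 now {1, 3, 4, 5, 6, 7, 8, 9}
Step 15: union(3, 0) -> merged; set of 3 now {0, 1, 3, 4, 5, 6, 7, 8, 9}
Step 16: union(9, 4) -> already same set; set of 9 now {0, 1, 3, 4, 5, 6, 7, 8, 9}
Step 17: union(1, 7) -> already same set; set of 1 now {0, 1, 3, 4, 5, 6, 7, 8, 9}
Step 18: union(3, 1) -> already same set; set of 3 now {0, 1, 3, 4, 5, 6, 7, 8, 9}
Step 19: find(5) -> no change; set of 5 is {0, 1, 3, 4, 5, 6, 7, 8, 9}
Step 20: find(6) -> no change; set of 6 is {0, 1, 3, 4, 5, 6, 7, 8, 9}
Component of 7: {0, 1, 3, 4, 5, 6, 7, 8, 9}

Answer: 0, 1, 3, 4, 5, 6, 7, 8, 9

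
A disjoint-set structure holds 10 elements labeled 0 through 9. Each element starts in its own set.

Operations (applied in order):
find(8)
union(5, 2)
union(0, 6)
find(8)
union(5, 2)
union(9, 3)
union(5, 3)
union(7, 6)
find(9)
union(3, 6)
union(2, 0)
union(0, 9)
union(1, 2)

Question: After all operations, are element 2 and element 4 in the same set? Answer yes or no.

Answer: no

Derivation:
Step 1: find(8) -> no change; set of 8 is {8}
Step 2: union(5, 2) -> merged; set of 5 now {2, 5}
Step 3: union(0, 6) -> merged; set of 0 now {0, 6}
Step 4: find(8) -> no change; set of 8 is {8}
Step 5: union(5, 2) -> already same set; set of 5 now {2, 5}
Step 6: union(9, 3) -> merged; set of 9 now {3, 9}
Step 7: union(5, 3) -> merged; set of 5 now {2, 3, 5, 9}
Step 8: union(7, 6) -> merged; set of 7 now {0, 6, 7}
Step 9: find(9) -> no change; set of 9 is {2, 3, 5, 9}
Step 10: union(3, 6) -> merged; set of 3 now {0, 2, 3, 5, 6, 7, 9}
Step 11: union(2, 0) -> already same set; set of 2 now {0, 2, 3, 5, 6, 7, 9}
Step 12: union(0, 9) -> already same set; set of 0 now {0, 2, 3, 5, 6, 7, 9}
Step 13: union(1, 2) -> merged; set of 1 now {0, 1, 2, 3, 5, 6, 7, 9}
Set of 2: {0, 1, 2, 3, 5, 6, 7, 9}; 4 is not a member.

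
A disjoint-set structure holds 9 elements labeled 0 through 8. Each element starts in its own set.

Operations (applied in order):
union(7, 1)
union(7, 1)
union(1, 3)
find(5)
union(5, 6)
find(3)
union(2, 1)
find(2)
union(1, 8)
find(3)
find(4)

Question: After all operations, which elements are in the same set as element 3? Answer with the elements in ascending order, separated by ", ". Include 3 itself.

Answer: 1, 2, 3, 7, 8

Derivation:
Step 1: union(7, 1) -> merged; set of 7 now {1, 7}
Step 2: union(7, 1) -> already same set; set of 7 now {1, 7}
Step 3: union(1, 3) -> merged; set of 1 now {1, 3, 7}
Step 4: find(5) -> no change; set of 5 is {5}
Step 5: union(5, 6) -> merged; set of 5 now {5, 6}
Step 6: find(3) -> no change; set of 3 is {1, 3, 7}
Step 7: union(2, 1) -> merged; set of 2 now {1, 2, 3, 7}
Step 8: find(2) -> no change; set of 2 is {1, 2, 3, 7}
Step 9: union(1, 8) -> merged; set of 1 now {1, 2, 3, 7, 8}
Step 10: find(3) -> no change; set of 3 is {1, 2, 3, 7, 8}
Step 11: find(4) -> no change; set of 4 is {4}
Component of 3: {1, 2, 3, 7, 8}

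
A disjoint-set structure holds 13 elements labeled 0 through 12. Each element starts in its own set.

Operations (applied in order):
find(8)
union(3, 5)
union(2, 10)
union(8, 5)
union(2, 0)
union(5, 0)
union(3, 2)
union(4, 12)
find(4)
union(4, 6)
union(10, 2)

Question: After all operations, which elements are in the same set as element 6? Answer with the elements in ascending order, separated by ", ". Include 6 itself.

Step 1: find(8) -> no change; set of 8 is {8}
Step 2: union(3, 5) -> merged; set of 3 now {3, 5}
Step 3: union(2, 10) -> merged; set of 2 now {2, 10}
Step 4: union(8, 5) -> merged; set of 8 now {3, 5, 8}
Step 5: union(2, 0) -> merged; set of 2 now {0, 2, 10}
Step 6: union(5, 0) -> merged; set of 5 now {0, 2, 3, 5, 8, 10}
Step 7: union(3, 2) -> already same set; set of 3 now {0, 2, 3, 5, 8, 10}
Step 8: union(4, 12) -> merged; set of 4 now {4, 12}
Step 9: find(4) -> no change; set of 4 is {4, 12}
Step 10: union(4, 6) -> merged; set of 4 now {4, 6, 12}
Step 11: union(10, 2) -> already same set; set of 10 now {0, 2, 3, 5, 8, 10}
Component of 6: {4, 6, 12}

Answer: 4, 6, 12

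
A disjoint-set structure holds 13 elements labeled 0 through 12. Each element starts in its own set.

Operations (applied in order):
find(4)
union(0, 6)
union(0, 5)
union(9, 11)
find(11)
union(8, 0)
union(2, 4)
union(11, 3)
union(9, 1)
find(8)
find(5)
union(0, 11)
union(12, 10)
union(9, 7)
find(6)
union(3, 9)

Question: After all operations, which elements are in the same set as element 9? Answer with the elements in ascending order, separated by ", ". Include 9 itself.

Step 1: find(4) -> no change; set of 4 is {4}
Step 2: union(0, 6) -> merged; set of 0 now {0, 6}
Step 3: union(0, 5) -> merged; set of 0 now {0, 5, 6}
Step 4: union(9, 11) -> merged; set of 9 now {9, 11}
Step 5: find(11) -> no change; set of 11 is {9, 11}
Step 6: union(8, 0) -> merged; set of 8 now {0, 5, 6, 8}
Step 7: union(2, 4) -> merged; set of 2 now {2, 4}
Step 8: union(11, 3) -> merged; set of 11 now {3, 9, 11}
Step 9: union(9, 1) -> merged; set of 9 now {1, 3, 9, 11}
Step 10: find(8) -> no change; set of 8 is {0, 5, 6, 8}
Step 11: find(5) -> no change; set of 5 is {0, 5, 6, 8}
Step 12: union(0, 11) -> merged; set of 0 now {0, 1, 3, 5, 6, 8, 9, 11}
Step 13: union(12, 10) -> merged; set of 12 now {10, 12}
Step 14: union(9, 7) -> merged; set of 9 now {0, 1, 3, 5, 6, 7, 8, 9, 11}
Step 15: find(6) -> no change; set of 6 is {0, 1, 3, 5, 6, 7, 8, 9, 11}
Step 16: union(3, 9) -> already same set; set of 3 now {0, 1, 3, 5, 6, 7, 8, 9, 11}
Component of 9: {0, 1, 3, 5, 6, 7, 8, 9, 11}

Answer: 0, 1, 3, 5, 6, 7, 8, 9, 11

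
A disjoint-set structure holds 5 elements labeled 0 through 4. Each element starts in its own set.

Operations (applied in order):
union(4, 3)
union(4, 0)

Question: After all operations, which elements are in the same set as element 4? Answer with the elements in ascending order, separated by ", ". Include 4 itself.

Answer: 0, 3, 4

Derivation:
Step 1: union(4, 3) -> merged; set of 4 now {3, 4}
Step 2: union(4, 0) -> merged; set of 4 now {0, 3, 4}
Component of 4: {0, 3, 4}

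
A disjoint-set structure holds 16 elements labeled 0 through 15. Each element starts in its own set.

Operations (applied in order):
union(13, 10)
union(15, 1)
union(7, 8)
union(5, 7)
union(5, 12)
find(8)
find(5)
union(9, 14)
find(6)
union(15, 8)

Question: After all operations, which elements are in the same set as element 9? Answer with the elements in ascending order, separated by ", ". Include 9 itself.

Answer: 9, 14

Derivation:
Step 1: union(13, 10) -> merged; set of 13 now {10, 13}
Step 2: union(15, 1) -> merged; set of 15 now {1, 15}
Step 3: union(7, 8) -> merged; set of 7 now {7, 8}
Step 4: union(5, 7) -> merged; set of 5 now {5, 7, 8}
Step 5: union(5, 12) -> merged; set of 5 now {5, 7, 8, 12}
Step 6: find(8) -> no change; set of 8 is {5, 7, 8, 12}
Step 7: find(5) -> no change; set of 5 is {5, 7, 8, 12}
Step 8: union(9, 14) -> merged; set of 9 now {9, 14}
Step 9: find(6) -> no change; set of 6 is {6}
Step 10: union(15, 8) -> merged; set of 15 now {1, 5, 7, 8, 12, 15}
Component of 9: {9, 14}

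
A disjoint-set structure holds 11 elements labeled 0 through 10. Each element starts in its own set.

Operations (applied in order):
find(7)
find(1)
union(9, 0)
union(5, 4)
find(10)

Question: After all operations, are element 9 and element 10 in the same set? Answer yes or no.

Step 1: find(7) -> no change; set of 7 is {7}
Step 2: find(1) -> no change; set of 1 is {1}
Step 3: union(9, 0) -> merged; set of 9 now {0, 9}
Step 4: union(5, 4) -> merged; set of 5 now {4, 5}
Step 5: find(10) -> no change; set of 10 is {10}
Set of 9: {0, 9}; 10 is not a member.

Answer: no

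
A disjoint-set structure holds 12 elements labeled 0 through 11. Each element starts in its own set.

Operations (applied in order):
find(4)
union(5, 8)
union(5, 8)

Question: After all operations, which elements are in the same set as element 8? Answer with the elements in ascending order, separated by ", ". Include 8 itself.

Answer: 5, 8

Derivation:
Step 1: find(4) -> no change; set of 4 is {4}
Step 2: union(5, 8) -> merged; set of 5 now {5, 8}
Step 3: union(5, 8) -> already same set; set of 5 now {5, 8}
Component of 8: {5, 8}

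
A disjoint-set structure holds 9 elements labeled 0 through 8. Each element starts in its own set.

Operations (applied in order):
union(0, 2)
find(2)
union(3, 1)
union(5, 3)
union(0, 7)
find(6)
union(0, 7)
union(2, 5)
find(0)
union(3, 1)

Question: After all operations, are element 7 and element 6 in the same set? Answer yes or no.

Answer: no

Derivation:
Step 1: union(0, 2) -> merged; set of 0 now {0, 2}
Step 2: find(2) -> no change; set of 2 is {0, 2}
Step 3: union(3, 1) -> merged; set of 3 now {1, 3}
Step 4: union(5, 3) -> merged; set of 5 now {1, 3, 5}
Step 5: union(0, 7) -> merged; set of 0 now {0, 2, 7}
Step 6: find(6) -> no change; set of 6 is {6}
Step 7: union(0, 7) -> already same set; set of 0 now {0, 2, 7}
Step 8: union(2, 5) -> merged; set of 2 now {0, 1, 2, 3, 5, 7}
Step 9: find(0) -> no change; set of 0 is {0, 1, 2, 3, 5, 7}
Step 10: union(3, 1) -> already same set; set of 3 now {0, 1, 2, 3, 5, 7}
Set of 7: {0, 1, 2, 3, 5, 7}; 6 is not a member.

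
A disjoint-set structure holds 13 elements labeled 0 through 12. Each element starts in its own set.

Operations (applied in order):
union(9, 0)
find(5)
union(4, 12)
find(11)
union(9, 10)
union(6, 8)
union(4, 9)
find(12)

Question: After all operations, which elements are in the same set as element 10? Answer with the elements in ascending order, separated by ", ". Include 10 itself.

Answer: 0, 4, 9, 10, 12

Derivation:
Step 1: union(9, 0) -> merged; set of 9 now {0, 9}
Step 2: find(5) -> no change; set of 5 is {5}
Step 3: union(4, 12) -> merged; set of 4 now {4, 12}
Step 4: find(11) -> no change; set of 11 is {11}
Step 5: union(9, 10) -> merged; set of 9 now {0, 9, 10}
Step 6: union(6, 8) -> merged; set of 6 now {6, 8}
Step 7: union(4, 9) -> merged; set of 4 now {0, 4, 9, 10, 12}
Step 8: find(12) -> no change; set of 12 is {0, 4, 9, 10, 12}
Component of 10: {0, 4, 9, 10, 12}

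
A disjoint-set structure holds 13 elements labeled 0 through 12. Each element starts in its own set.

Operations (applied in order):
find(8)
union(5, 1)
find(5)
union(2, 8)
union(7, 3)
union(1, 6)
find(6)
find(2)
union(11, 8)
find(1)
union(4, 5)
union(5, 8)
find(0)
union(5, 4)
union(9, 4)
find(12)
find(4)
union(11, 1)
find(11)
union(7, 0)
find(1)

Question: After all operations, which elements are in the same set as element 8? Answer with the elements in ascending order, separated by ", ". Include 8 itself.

Answer: 1, 2, 4, 5, 6, 8, 9, 11

Derivation:
Step 1: find(8) -> no change; set of 8 is {8}
Step 2: union(5, 1) -> merged; set of 5 now {1, 5}
Step 3: find(5) -> no change; set of 5 is {1, 5}
Step 4: union(2, 8) -> merged; set of 2 now {2, 8}
Step 5: union(7, 3) -> merged; set of 7 now {3, 7}
Step 6: union(1, 6) -> merged; set of 1 now {1, 5, 6}
Step 7: find(6) -> no change; set of 6 is {1, 5, 6}
Step 8: find(2) -> no change; set of 2 is {2, 8}
Step 9: union(11, 8) -> merged; set of 11 now {2, 8, 11}
Step 10: find(1) -> no change; set of 1 is {1, 5, 6}
Step 11: union(4, 5) -> merged; set of 4 now {1, 4, 5, 6}
Step 12: union(5, 8) -> merged; set of 5 now {1, 2, 4, 5, 6, 8, 11}
Step 13: find(0) -> no change; set of 0 is {0}
Step 14: union(5, 4) -> already same set; set of 5 now {1, 2, 4, 5, 6, 8, 11}
Step 15: union(9, 4) -> merged; set of 9 now {1, 2, 4, 5, 6, 8, 9, 11}
Step 16: find(12) -> no change; set of 12 is {12}
Step 17: find(4) -> no change; set of 4 is {1, 2, 4, 5, 6, 8, 9, 11}
Step 18: union(11, 1) -> already same set; set of 11 now {1, 2, 4, 5, 6, 8, 9, 11}
Step 19: find(11) -> no change; set of 11 is {1, 2, 4, 5, 6, 8, 9, 11}
Step 20: union(7, 0) -> merged; set of 7 now {0, 3, 7}
Step 21: find(1) -> no change; set of 1 is {1, 2, 4, 5, 6, 8, 9, 11}
Component of 8: {1, 2, 4, 5, 6, 8, 9, 11}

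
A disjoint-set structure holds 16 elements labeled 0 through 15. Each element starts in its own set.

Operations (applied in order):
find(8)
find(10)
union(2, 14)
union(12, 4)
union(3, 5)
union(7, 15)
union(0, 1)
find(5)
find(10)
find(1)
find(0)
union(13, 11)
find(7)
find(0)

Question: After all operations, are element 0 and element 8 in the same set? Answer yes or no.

Step 1: find(8) -> no change; set of 8 is {8}
Step 2: find(10) -> no change; set of 10 is {10}
Step 3: union(2, 14) -> merged; set of 2 now {2, 14}
Step 4: union(12, 4) -> merged; set of 12 now {4, 12}
Step 5: union(3, 5) -> merged; set of 3 now {3, 5}
Step 6: union(7, 15) -> merged; set of 7 now {7, 15}
Step 7: union(0, 1) -> merged; set of 0 now {0, 1}
Step 8: find(5) -> no change; set of 5 is {3, 5}
Step 9: find(10) -> no change; set of 10 is {10}
Step 10: find(1) -> no change; set of 1 is {0, 1}
Step 11: find(0) -> no change; set of 0 is {0, 1}
Step 12: union(13, 11) -> merged; set of 13 now {11, 13}
Step 13: find(7) -> no change; set of 7 is {7, 15}
Step 14: find(0) -> no change; set of 0 is {0, 1}
Set of 0: {0, 1}; 8 is not a member.

Answer: no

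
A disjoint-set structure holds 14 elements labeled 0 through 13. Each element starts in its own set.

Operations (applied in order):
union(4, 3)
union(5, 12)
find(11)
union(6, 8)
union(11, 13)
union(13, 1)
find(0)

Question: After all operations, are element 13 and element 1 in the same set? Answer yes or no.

Step 1: union(4, 3) -> merged; set of 4 now {3, 4}
Step 2: union(5, 12) -> merged; set of 5 now {5, 12}
Step 3: find(11) -> no change; set of 11 is {11}
Step 4: union(6, 8) -> merged; set of 6 now {6, 8}
Step 5: union(11, 13) -> merged; set of 11 now {11, 13}
Step 6: union(13, 1) -> merged; set of 13 now {1, 11, 13}
Step 7: find(0) -> no change; set of 0 is {0}
Set of 13: {1, 11, 13}; 1 is a member.

Answer: yes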